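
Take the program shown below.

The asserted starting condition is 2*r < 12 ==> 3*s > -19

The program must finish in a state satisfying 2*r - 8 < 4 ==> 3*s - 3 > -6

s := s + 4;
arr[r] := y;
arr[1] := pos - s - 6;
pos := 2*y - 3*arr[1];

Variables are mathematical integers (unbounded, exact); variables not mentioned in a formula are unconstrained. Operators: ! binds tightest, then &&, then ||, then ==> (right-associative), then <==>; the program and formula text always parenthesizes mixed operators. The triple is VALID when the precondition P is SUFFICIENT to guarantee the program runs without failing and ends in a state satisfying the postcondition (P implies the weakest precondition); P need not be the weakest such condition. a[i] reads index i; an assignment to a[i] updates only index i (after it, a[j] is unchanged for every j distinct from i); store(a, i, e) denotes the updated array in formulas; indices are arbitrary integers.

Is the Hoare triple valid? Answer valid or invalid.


Working backward. After the program, the postcondition 2*r - 8 < 4 ==> 3*s - 3 > -6 must hold; in canonical form it is 2*r < 12 ==> 3*s > -3.
Before pos := 2*y - 3*arr[1]: 2*r < 12 ==> 3*s > -3
Before arr[1] := pos - s - 6: 2*r < 12 ==> 3*s > -3
Before arr[r] := y: 2*r < 12 ==> 3*s > -3
Before s := s + 4: 2*r < 12 ==> 3*s > -15
The weakest precondition is 2*r < 12 ==> 3*s > -15.
Check whether 2*r < 12 ==> 3*s > -19 implies it.
Countermodel: at the initial state r = 5, s = -6, the precondition holds but the weakest precondition fails.
Answer: invalid


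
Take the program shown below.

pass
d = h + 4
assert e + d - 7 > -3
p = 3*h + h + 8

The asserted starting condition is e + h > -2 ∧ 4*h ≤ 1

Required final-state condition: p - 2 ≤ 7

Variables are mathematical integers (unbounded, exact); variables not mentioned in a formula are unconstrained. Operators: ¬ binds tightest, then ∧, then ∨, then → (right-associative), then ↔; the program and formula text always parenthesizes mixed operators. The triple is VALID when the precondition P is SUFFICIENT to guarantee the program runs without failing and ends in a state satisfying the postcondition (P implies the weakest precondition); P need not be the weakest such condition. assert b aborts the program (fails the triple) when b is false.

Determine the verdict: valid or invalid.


Working backward. After the program, the postcondition p - 2 ≤ 7 must hold; in canonical form it is p ≤ 9.
Before p := 3*h + h + 8: 4*h ≤ 1
Before assert e + d - 7 > -3: d + e > 4 ∧ 4*h ≤ 1
Before d := h + 4: e + h > 0 ∧ 4*h ≤ 1
Before skip: e + h > 0 ∧ 4*h ≤ 1
The weakest precondition is e + h > 0 ∧ 4*h ≤ 1.
Check whether e + h > -2 ∧ 4*h ≤ 1 implies it.
Countermodel: at the initial state e = -1, h = 0, the precondition holds but the weakest precondition fails.
Answer: invalid


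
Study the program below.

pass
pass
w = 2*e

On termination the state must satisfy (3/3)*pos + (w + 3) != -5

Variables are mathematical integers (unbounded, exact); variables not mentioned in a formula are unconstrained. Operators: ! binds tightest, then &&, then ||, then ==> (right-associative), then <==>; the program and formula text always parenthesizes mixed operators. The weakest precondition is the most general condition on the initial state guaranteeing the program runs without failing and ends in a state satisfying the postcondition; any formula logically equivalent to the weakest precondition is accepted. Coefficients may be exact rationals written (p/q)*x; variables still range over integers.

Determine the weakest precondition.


Working backward. After the program, the postcondition (3/3)*pos + (w + 3) != -5 must hold; in canonical form it is pos + w != -8.
Before w := 2*e: 2*e + pos != -8
Before skip: 2*e + pos != -8
Before skip: 2*e + pos != -8
Answer: WP = 2*e + pos != -8


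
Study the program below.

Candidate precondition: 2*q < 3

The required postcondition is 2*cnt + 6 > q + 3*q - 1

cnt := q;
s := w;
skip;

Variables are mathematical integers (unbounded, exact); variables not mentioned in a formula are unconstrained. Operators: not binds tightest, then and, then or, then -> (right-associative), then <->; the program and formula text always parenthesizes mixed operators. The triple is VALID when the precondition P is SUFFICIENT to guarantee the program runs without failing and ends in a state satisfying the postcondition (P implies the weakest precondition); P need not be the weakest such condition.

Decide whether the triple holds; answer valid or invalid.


Working backward. After the program, the postcondition 2*cnt + 6 > q + 3*q - 1 must hold; in canonical form it is 2*cnt > 4*q - 7.
Before skip: 2*cnt > 4*q - 7
Before s := w: 2*cnt > 4*q - 7
Before cnt := q: 2*q < 7
The weakest precondition is 2*q < 7.
Check whether 2*q < 3 implies it.
Every state satisfying the precondition satisfies the weakest precondition: the implication holds.
Answer: valid


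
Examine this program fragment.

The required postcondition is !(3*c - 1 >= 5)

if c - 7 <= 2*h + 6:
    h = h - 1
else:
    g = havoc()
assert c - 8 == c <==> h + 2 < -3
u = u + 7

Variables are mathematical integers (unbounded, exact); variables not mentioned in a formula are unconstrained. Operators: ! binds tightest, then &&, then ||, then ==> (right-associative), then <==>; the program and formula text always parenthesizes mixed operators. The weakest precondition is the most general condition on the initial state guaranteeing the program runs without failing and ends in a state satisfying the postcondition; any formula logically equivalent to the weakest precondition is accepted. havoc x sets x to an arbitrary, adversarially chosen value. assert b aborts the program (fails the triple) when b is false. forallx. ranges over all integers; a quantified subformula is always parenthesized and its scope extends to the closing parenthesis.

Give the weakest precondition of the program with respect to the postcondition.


Working backward. After the program, the postcondition !(3*c - 1 >= 5) must hold; in canonical form it is !(3*c >= 6).
Before u := u + 7: !(3*c >= 6)
Before assert c - 8 == c <==> h + 2 < -3: (!(h < -5)) && (!(3*c >= 6))
Then branch requires (!(h < -4)) && (!(3*c >= 6)); else branch requires (!(h < -5)) && (!(3*c >= 6)).
Before the if: (c <= 2*h + 13 ==> ((!(h < -4)) && (!(3*c >= 6)))) && ((!(c <= 2*h + 13)) ==> ((!(h < -5)) && (!(3*c >= 6))))
Answer: WP = (c <= 2*h + 13 ==> ((!(h < -4)) && (!(3*c >= 6)))) && ((!(c <= 2*h + 13)) ==> ((!(h < -5)) && (!(3*c >= 6))))


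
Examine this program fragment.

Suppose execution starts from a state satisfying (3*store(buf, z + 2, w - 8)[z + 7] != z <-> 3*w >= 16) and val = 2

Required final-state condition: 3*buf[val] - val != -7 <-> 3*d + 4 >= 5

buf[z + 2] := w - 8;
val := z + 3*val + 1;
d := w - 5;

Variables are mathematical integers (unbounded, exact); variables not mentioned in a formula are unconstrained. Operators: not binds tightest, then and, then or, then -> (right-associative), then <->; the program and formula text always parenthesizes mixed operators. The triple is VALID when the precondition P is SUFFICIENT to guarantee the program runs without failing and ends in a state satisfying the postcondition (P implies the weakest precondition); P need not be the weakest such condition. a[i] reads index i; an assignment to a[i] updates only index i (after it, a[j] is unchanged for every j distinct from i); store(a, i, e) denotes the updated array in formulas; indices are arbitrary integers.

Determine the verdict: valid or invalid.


Working backward. After the program, the postcondition 3*buf[val] - val != -7 <-> 3*d + 4 >= 5 must hold; in canonical form it is 3*buf[val] != val - 7 <-> 3*d >= 1.
Before d := w - 5: 3*buf[val] != val - 7 <-> 3*w >= 16
Before val := z + 3*val + 1: 3*buf[3*val + z + 1] != 3*val + z - 6 <-> 3*w >= 16
Before buf[z + 2] := w - 8: 3*store(buf, z + 2, w - 8)[3*val + z + 1] != 3*val + z - 6 <-> 3*w >= 16
The weakest precondition is 3*store(buf, z + 2, w - 8)[3*val + z + 1] != 3*val + z - 6 <-> 3*w >= 16.
Check whether (3*store(buf, z + 2, w - 8)[z + 7] != z <-> 3*w >= 16) and val = 2 implies it.
Every state satisfying the precondition satisfies the weakest precondition: the implication holds.
Answer: valid


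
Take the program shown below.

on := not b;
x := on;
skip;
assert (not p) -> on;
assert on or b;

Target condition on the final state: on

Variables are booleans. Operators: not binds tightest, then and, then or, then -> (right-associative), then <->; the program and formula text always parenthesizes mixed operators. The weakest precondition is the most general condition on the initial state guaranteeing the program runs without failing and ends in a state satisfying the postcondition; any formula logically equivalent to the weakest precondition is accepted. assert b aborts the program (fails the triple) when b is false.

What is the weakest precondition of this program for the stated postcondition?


Working backward. After the program, on must hold.
Before assert on or b: (on or b) and on
Before assert (not p) -> on: ((not p) -> on) and (on or b) and on
Before skip: ((not p) -> on) and (on or b) and on
Before x := on: ((not p) -> on) and (on or b) and on
Before on := not b: ((not p) -> (not b)) and (not b)
Answer: WP = ((not p) -> (not b)) and (not b)


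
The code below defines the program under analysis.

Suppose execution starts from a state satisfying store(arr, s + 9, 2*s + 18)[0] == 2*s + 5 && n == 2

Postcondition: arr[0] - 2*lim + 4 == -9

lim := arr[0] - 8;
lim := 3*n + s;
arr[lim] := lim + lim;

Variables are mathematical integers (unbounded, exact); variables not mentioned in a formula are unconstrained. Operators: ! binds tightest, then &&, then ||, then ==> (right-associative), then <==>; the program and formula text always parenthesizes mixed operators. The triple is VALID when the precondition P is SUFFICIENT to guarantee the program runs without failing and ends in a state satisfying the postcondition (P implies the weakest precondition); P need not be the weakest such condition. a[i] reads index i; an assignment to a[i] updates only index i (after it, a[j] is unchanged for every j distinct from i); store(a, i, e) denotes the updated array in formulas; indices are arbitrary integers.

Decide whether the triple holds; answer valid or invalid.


Working backward. After the program, the postcondition arr[0] - 2*lim + 4 == -9 must hold; in canonical form it is arr[0] == 2*lim - 13.
Before arr[lim] := lim + lim: store(arr, lim, 2*lim)[0] == 2*lim - 13
Before lim := 3*n + s: store(arr, 3*n + s, 6*n + 2*s)[0] == 6*n + 2*s - 13
Before lim := arr[0] - 8: store(arr, 3*n + s, 6*n + 2*s)[0] == 6*n + 2*s - 13
The weakest precondition is store(arr, 3*n + s, 6*n + 2*s)[0] == 6*n + 2*s - 13.
Check whether store(arr, s + 9, 2*s + 18)[0] == 2*s + 5 && n == 2 implies it.
Countermodel: at the initial state arr = {[-4] = 2, [-1] = 2, [0] = -15, elsewhere 2}, n = 2, s = -10, the precondition holds but the weakest precondition fails.
Answer: invalid


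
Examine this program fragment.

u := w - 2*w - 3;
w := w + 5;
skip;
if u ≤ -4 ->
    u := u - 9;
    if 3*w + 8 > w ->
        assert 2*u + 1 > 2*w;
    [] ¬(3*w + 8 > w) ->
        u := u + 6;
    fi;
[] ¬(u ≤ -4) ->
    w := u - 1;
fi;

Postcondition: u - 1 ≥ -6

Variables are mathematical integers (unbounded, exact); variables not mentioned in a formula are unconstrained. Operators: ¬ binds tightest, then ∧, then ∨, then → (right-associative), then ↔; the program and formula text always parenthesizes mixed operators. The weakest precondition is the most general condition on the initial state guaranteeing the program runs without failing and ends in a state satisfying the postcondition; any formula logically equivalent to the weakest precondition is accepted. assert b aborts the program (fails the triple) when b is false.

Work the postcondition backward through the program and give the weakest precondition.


Working backward. After the program, the postcondition u - 1 ≥ -6 must hold; in canonical form it is u ≥ -5.
Then branch requires (2*w > -8 → (2*u > 2*w + 17 ∧ u ≥ 4)) ∧ ((¬(2*w > -8)) → u ≥ -2); else branch requires u ≥ -5.
Before the if: (u ≤ -4 → ((2*w > -8 → (2*u > 2*w + 17 ∧ u ≥ 4)) ∧ ((¬(2*w > -8)) → u ≥ -2))) ∧ ((¬(u ≤ -4)) → u ≥ -5)
Before skip: (u ≤ -4 → ((2*w > -8 → (2*u > 2*w + 17 ∧ u ≥ 4)) ∧ ((¬(2*w > -8)) → u ≥ -2))) ∧ ((¬(u ≤ -4)) → u ≥ -5)
Before w := w + 5: (u ≤ -4 → ((2*w > -18 → (2*u > 2*w + 27 ∧ u ≥ 4)) ∧ ((¬(2*w > -18)) → u ≥ -2))) ∧ ((¬(u ≤ -4)) → u ≥ -5)
Before u := w - 2*w - 3: (w ≥ 1 → ((2*w > -18 → (4*w < -33 ∧ w ≤ -7)) ∧ ((¬(2*w > -18)) → w ≤ -1))) ∧ ((¬(w ≥ 1)) → w ≤ 2)
Answer: WP = (w ≥ 1 → ((2*w > -18 → (4*w < -33 ∧ w ≤ -7)) ∧ ((¬(2*w > -18)) → w ≤ -1))) ∧ ((¬(w ≥ 1)) → w ≤ 2)


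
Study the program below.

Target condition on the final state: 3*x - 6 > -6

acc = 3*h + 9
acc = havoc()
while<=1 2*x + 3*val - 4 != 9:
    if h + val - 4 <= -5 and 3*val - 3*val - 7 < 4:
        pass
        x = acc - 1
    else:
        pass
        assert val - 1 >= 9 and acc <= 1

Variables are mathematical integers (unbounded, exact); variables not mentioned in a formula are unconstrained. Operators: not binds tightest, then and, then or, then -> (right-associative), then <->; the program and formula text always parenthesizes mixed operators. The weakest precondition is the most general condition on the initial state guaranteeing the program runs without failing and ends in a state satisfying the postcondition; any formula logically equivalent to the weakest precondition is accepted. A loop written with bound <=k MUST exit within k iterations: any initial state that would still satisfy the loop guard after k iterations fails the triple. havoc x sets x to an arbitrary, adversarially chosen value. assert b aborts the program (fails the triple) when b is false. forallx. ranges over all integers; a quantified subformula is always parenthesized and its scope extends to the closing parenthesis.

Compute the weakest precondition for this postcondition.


Working backward. After the program, the postcondition 3*x - 6 > -6 must hold; in canonical form it is 3*x > 0.
Before the loop (bound <=1), unroll the exhaustion recursion (WP_0 = exit-now case; WP_j = one more guarded iteration, up to j = 1):
  WP_0: (not (3*val + 2*x != 13)) and 3*x > 0
  WP_1: (3*val + 2*x != 13 -> ((h + val <= -1 -> ((not (2*acc + 3*val != 15)) and 3*acc > 3)) and ((not (h + val <= -1)) -> (val >= 10 and acc <= 1 and (not (3*val + 2*x != 13)) and 3*x > 0)))) and ((not (3*val + 2*x != 13)) -> 3*x > 0)
So before the loop: (3*val + 2*x != 13 -> ((h + val <= -1 -> ((not (2*acc + 3*val != 15)) and 3*acc > 3)) and ((not (h + val <= -1)) -> (val >= 10 and acc <= 1 and (not (3*val + 2*x != 13)) and 3*x > 0)))) and ((not (3*val + 2*x != 13)) -> 3*x > 0)
Before havoc acc: forall acc_1. ((3*val + 2*x != 13 -> ((h + val <= -1 -> ((not (2*acc_1 + 3*val != 15)) and 3*acc_1 > 3)) and ((not (h + val <= -1)) -> (val >= 10 and acc_1 <= 1 and (not (3*val + 2*x != 13)) and 3*x > 0)))) and ((not (3*val + 2*x != 13)) -> 3*x > 0))
Before acc := 3*h + 9: forall acc_1. ((3*val + 2*x != 13 -> ((h + val <= -1 -> ((not (2*acc_1 + 3*val != 15)) and 3*acc_1 > 3)) and ((not (h + val <= -1)) -> (val >= 10 and acc_1 <= 1 and (not (3*val + 2*x != 13)) and 3*x > 0)))) and ((not (3*val + 2*x != 13)) -> 3*x > 0))
Answer: WP = forall acc_1. ((3*val + 2*x != 13 -> ((h + val <= -1 -> ((not (2*acc_1 + 3*val != 15)) and 3*acc_1 > 3)) and ((not (h + val <= -1)) -> (val >= 10 and acc_1 <= 1 and (not (3*val + 2*x != 13)) and 3*x > 0)))) and ((not (3*val + 2*x != 13)) -> 3*x > 0))


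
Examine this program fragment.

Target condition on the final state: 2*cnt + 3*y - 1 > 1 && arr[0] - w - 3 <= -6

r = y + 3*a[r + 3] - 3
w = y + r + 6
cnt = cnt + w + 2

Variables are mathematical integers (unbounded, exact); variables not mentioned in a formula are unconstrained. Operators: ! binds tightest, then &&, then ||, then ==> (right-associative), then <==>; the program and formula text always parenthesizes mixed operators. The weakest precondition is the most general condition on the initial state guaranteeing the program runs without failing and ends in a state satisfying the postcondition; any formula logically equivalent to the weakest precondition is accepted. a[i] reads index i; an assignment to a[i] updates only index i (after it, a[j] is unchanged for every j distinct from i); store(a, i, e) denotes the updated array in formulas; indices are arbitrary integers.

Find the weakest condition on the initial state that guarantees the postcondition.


Working backward. After the program, the postcondition 2*cnt + 3*y - 1 > 1 && arr[0] - w - 3 <= -6 must hold; in canonical form it is 2*cnt + 3*y > 2 && arr[0] <= w - 3.
Before cnt := cnt + w + 2: 2*cnt + 2*w + 3*y > -2 && arr[0] <= w - 3
Before w := y + r + 6: 2*cnt + 2*r + 5*y > -14 && arr[0] <= r + y + 3
Before r := y + 3*a[r + 3] - 3: 6*a[r + 3] + 2*cnt + 7*y > -8 && arr[0] <= 3*a[r + 3] + 2*y
Answer: WP = 6*a[r + 3] + 2*cnt + 7*y > -8 && arr[0] <= 3*a[r + 3] + 2*y


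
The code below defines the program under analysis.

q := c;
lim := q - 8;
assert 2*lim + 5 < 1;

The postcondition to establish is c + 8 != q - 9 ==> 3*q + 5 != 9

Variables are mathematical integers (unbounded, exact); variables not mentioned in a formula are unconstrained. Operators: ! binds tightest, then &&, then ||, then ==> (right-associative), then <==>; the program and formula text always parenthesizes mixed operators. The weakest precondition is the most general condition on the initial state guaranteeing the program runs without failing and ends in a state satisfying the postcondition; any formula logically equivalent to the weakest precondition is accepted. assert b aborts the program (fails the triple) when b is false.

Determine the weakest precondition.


Working backward. After the program, the postcondition c + 8 != q - 9 ==> 3*q + 5 != 9 must hold; in canonical form it is c != q - 17 ==> 3*q != 4.
Before assert 2*lim + 5 < 1: 2*lim < -4 && (c != q - 17 ==> 3*q != 4)
Before lim := q - 8: 2*q < 12 && (c != q - 17 ==> 3*q != 4)
Before q := c: 2*c < 12 && 3*c != 4
Answer: WP = 2*c < 12 && 3*c != 4


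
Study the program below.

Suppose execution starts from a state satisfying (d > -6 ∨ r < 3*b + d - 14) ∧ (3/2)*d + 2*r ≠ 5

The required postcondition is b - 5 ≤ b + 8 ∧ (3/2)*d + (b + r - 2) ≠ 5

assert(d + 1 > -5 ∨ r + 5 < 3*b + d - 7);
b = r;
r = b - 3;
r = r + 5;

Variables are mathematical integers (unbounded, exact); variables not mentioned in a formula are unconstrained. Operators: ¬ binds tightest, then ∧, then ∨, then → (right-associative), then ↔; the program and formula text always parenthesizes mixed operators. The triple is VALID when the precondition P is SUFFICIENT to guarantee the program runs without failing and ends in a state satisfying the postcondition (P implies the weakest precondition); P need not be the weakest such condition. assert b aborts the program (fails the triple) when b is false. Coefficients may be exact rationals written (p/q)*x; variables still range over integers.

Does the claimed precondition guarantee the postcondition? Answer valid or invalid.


Working backward. After the program, the postcondition b - 5 ≤ b + 8 ∧ (3/2)*d + (b + r - 2) ≠ 5 must hold; in canonical form it is b + (3/2)*d + r ≠ 7.
Before r := r + 5: b + (3/2)*d + r ≠ 2
Before r := b - 3: 2*b + (3/2)*d ≠ 5
Before b := r: (3/2)*d + 2*r ≠ 5
Before assert d + 1 > -5 ∨ r + 5 < 3*b + d - 7: (d > -6 ∨ r < 3*b + d - 12) ∧ (3/2)*d + 2*r ≠ 5
The weakest precondition is (d > -6 ∨ r < 3*b + d - 12) ∧ (3/2)*d + 2*r ≠ 5.
Check whether (d > -6 ∨ r < 3*b + d - 14) ∧ (3/2)*d + 2*r ≠ 5 implies it.
Every state satisfying the precondition satisfies the weakest precondition: the implication holds.
Answer: valid


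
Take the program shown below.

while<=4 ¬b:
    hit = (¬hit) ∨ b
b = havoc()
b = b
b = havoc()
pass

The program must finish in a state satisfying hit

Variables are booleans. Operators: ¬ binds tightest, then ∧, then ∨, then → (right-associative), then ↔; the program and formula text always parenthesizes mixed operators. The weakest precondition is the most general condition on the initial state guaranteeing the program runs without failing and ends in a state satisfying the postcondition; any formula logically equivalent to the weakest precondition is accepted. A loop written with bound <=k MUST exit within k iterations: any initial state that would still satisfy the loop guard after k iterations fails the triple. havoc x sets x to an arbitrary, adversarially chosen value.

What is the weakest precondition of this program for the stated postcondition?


Working backward. After the program, hit must hold.
Before skip: hit
Before havoc b: hit
Before b := b: hit
Before havoc b: hit
Before the loop (bound <=4), unroll the exhaustion recursion (WP_0 = exit-now case; WP_j = one more guarded iteration, up to j = 4):
  WP_0: b ∧ hit
  WP_1: ((¬b) → (b ∧ ((¬hit) ∨ b))) ∧ (b → hit)
  WP_2: ((¬b) → (((¬b) → (b ∧ ((¬((¬hit) ∨ b)) ∨ b))) ∧ (b → ((¬hit) ∨ b)))) ∧ (b → hit)
  WP_3: ((¬b) → (((¬b) → (((¬b) → (b ∧ ((¬((¬((¬hit) ∨ b)) ∨ b)) ∨ b))) ∧ (b → ((¬((¬hit) ∨ b)) ∨ b)))) ∧ (b → ((¬hit) ∨ b)))) ∧ (b → hit)
  WP_4: ((¬b) → (((¬b) → (((¬b) → (((¬b) → (b ∧ ((¬((¬((¬((¬hit) ∨ b)) ∨ b)) ∨ b)) ∨ b))) ∧ (b → ((¬((¬((¬hit) ∨ b)) ∨ b)) ∨ b)))) ∧ (b → ((¬((¬hit) ∨ b)) ∨ b)))) ∧ (b → ((¬hit) ∨ b)))) ∧ (b → hit)
So before the loop: ((¬b) → (((¬b) → (((¬b) → (((¬b) → (b ∧ ((¬((¬((¬((¬hit) ∨ b)) ∨ b)) ∨ b)) ∨ b))) ∧ (b → ((¬((¬((¬hit) ∨ b)) ∨ b)) ∨ b)))) ∧ (b → ((¬((¬hit) ∨ b)) ∨ b)))) ∧ (b → ((¬hit) ∨ b)))) ∧ (b → hit)
Answer: WP = ((¬b) → (((¬b) → (((¬b) → (((¬b) → (b ∧ ((¬((¬((¬((¬hit) ∨ b)) ∨ b)) ∨ b)) ∨ b))) ∧ (b → ((¬((¬((¬hit) ∨ b)) ∨ b)) ∨ b)))) ∧ (b → ((¬((¬hit) ∨ b)) ∨ b)))) ∧ (b → ((¬hit) ∨ b)))) ∧ (b → hit)


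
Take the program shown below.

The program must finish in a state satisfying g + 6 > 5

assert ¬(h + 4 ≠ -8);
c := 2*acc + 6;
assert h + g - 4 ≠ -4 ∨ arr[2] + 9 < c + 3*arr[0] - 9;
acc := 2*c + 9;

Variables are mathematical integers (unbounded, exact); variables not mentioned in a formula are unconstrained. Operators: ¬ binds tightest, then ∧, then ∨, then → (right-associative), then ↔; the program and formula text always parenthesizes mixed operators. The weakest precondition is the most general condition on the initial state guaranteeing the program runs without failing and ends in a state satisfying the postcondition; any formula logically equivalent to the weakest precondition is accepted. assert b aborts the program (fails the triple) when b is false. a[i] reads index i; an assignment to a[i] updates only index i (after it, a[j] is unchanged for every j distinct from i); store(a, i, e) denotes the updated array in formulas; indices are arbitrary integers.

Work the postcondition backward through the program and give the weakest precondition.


Working backward. After the program, the postcondition g + 6 > 5 must hold; in canonical form it is g > -1.
Before acc := 2*c + 9: g > -1
Before assert h + g - 4 ≠ -4 ∨ arr[2] + 9 < c + 3*arr[0] - 9: (g + h ≠ 0 ∨ arr[2] < 3*arr[0] + c - 18) ∧ g > -1
Before c := 2*acc + 6: (g + h ≠ 0 ∨ arr[2] < 3*arr[0] + 2*acc - 12) ∧ g > -1
Before assert ¬(h + 4 ≠ -8): (¬(h ≠ -12)) ∧ (g + h ≠ 0 ∨ arr[2] < 3*arr[0] + 2*acc - 12) ∧ g > -1
Answer: WP = (¬(h ≠ -12)) ∧ (g + h ≠ 0 ∨ arr[2] < 3*arr[0] + 2*acc - 12) ∧ g > -1


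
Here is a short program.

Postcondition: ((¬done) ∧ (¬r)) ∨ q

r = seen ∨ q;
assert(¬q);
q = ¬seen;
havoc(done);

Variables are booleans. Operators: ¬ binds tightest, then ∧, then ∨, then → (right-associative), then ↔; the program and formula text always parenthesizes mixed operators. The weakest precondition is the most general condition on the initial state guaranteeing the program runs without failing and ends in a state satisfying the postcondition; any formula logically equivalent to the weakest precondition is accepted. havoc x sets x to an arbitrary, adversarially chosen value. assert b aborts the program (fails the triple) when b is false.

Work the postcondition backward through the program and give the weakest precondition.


Working backward. After the program, ((¬done) ∧ (¬r)) ∨ q must hold.
Before havoc done: q ∧ ((¬r) ∨ q)
Before q := ¬seen: (¬seen) ∧ ((¬r) ∨ (¬seen))
Before assert ¬q: (¬q) ∧ (¬seen) ∧ ((¬r) ∨ (¬seen))
Before r := seen ∨ q: (¬q) ∧ (¬seen) ∧ ((¬(seen ∨ q)) ∨ (¬seen))
Answer: WP = (¬q) ∧ (¬seen) ∧ ((¬(seen ∨ q)) ∨ (¬seen))


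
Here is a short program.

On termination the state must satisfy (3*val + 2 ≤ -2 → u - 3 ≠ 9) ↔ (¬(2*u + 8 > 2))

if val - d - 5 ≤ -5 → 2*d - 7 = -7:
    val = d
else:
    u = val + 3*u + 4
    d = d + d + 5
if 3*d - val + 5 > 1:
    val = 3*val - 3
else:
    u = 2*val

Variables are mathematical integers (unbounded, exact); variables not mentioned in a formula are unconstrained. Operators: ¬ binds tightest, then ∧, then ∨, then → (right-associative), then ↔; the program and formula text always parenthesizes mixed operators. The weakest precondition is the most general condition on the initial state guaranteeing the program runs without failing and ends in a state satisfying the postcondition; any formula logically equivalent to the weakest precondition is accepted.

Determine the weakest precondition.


Working backward. After the program, the postcondition (3*val + 2 ≤ -2 → u - 3 ≠ 9) ↔ (¬(2*u + 8 > 2)) must hold; in canonical form it is (3*val ≤ -4 → u ≠ 12) ↔ (¬(2*u > -6)).
Then branch requires (9*val ≤ 5 → u ≠ 12) ↔ (¬(2*u > -6)); else branch requires (3*val ≤ -4 → 2*val ≠ 12) ↔ (¬(4*val > -6)).
Before the if: (3*d > val - 4 → ((9*val ≤ 5 → u ≠ 12) ↔ (¬(2*u > -6)))) ∧ ((¬(3*d > val - 4)) → ((3*val ≤ -4 → 2*val ≠ 12) ↔ (¬(4*val > -6))))
Then branch requires (2*d > -4 → ((9*d ≤ 5 → u ≠ 12) ↔ (¬(2*u > -6)))) ∧ ((¬(2*d > -4)) → ((3*d ≤ -4 → 2*d ≠ 12) ↔ (¬(4*d > -6)))); else branch requires (6*d > val - 19 → ((9*val ≤ 5 → 3*u + val ≠ 8) ↔ (¬(6*u + 2*val > -14)))) ∧ ((¬(6*d > val - 19)) → ((3*val ≤ -4 → 2*val ≠ 12) ↔ (¬(4*val > -6)))).
Before the if: ((val ≤ d → 2*d = 0) → ((2*d > -4 → ((9*d ≤ 5 → u ≠ 12) ↔ (¬(2*u > -6)))) ∧ ((¬(2*d > -4)) → ((3*d ≤ -4 → 2*d ≠ 12) ↔ (¬(4*d > -6)))))) ∧ ((¬(val ≤ d → 2*d = 0)) → ((6*d > val - 19 → ((9*val ≤ 5 → 3*u + val ≠ 8) ↔ (¬(6*u + 2*val > -14)))) ∧ ((¬(6*d > val - 19)) → ((3*val ≤ -4 → 2*val ≠ 12) ↔ (¬(4*val > -6))))))
Answer: WP = ((val ≤ d → 2*d = 0) → ((2*d > -4 → ((9*d ≤ 5 → u ≠ 12) ↔ (¬(2*u > -6)))) ∧ ((¬(2*d > -4)) → ((3*d ≤ -4 → 2*d ≠ 12) ↔ (¬(4*d > -6)))))) ∧ ((¬(val ≤ d → 2*d = 0)) → ((6*d > val - 19 → ((9*val ≤ 5 → 3*u + val ≠ 8) ↔ (¬(6*u + 2*val > -14)))) ∧ ((¬(6*d > val - 19)) → ((3*val ≤ -4 → 2*val ≠ 12) ↔ (¬(4*val > -6))))))


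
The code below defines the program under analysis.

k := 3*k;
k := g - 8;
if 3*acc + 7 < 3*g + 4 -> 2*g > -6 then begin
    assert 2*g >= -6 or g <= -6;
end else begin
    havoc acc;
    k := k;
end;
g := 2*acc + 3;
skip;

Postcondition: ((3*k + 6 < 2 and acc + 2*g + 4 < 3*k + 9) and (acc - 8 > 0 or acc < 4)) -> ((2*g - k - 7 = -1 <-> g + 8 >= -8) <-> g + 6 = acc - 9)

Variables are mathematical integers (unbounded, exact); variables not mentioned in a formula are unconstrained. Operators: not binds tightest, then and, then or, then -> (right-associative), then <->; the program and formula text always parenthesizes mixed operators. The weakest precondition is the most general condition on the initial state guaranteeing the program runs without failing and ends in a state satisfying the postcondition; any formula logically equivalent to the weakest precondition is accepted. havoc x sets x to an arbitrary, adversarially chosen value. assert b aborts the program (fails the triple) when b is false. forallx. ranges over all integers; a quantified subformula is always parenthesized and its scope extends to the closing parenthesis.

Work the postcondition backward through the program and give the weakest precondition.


Working backward. After the program, the postcondition ((3*k + 6 < 2 and acc + 2*g + 4 < 3*k + 9) and (acc - 8 > 0 or acc < 4)) -> ((2*g - k - 7 = -1 <-> g + 8 >= -8) <-> g + 6 = acc - 9) must hold; in canonical form it is (3*k < -4 and acc + 2*g < 3*k + 5 and (acc > 8 or acc < 4)) -> ((2*g = k + 6 <-> g >= -16) <-> g = acc - 15).
Before skip: (3*k < -4 and acc + 2*g < 3*k + 5 and (acc > 8 or acc < 4)) -> ((2*g = k + 6 <-> g >= -16) <-> g = acc - 15)
Before g := 2*acc + 3: (3*k < -4 and 5*acc < 3*k - 1 and (acc > 8 or acc < 4)) -> ((4*acc = k <-> 2*acc >= -19) <-> acc = -18)
Then branch requires (2*g >= -6 or g <= -6) and ((3*k < -4 and 5*acc < 3*k - 1 and (acc > 8 or acc < 4)) -> ((4*acc = k <-> 2*acc >= -19) <-> acc = -18)); else branch requires forall acc_1. ((3*k < -4 and 5*acc_1 < 3*k - 1 and (acc_1 > 8 or acc_1 < 4)) -> ((4*acc_1 = k <-> 2*acc_1 >= -19) <-> acc_1 = -18)).
Before the if: ((3*acc < 3*g - 3 -> 2*g > -6) -> ((2*g >= -6 or g <= -6) and ((3*k < -4 and 5*acc < 3*k - 1 and (acc > 8 or acc < 4)) -> ((4*acc = k <-> 2*acc >= -19) <-> acc = -18)))) and ((not (3*acc < 3*g - 3 -> 2*g > -6)) -> (forall acc_1. ((3*k < -4 and 5*acc_1 < 3*k - 1 and (acc_1 > 8 or acc_1 < 4)) -> ((4*acc_1 = k <-> 2*acc_1 >= -19) <-> acc_1 = -18))))
Before k := g - 8: ((3*acc < 3*g - 3 -> 2*g > -6) -> ((2*g >= -6 or g <= -6) and ((3*g < 20 and 5*acc < 3*g - 25 and (acc > 8 or acc < 4)) -> ((4*acc = g - 8 <-> 2*acc >= -19) <-> acc = -18)))) and ((not (3*acc < 3*g - 3 -> 2*g > -6)) -> (forall acc_1. ((3*g < 20 and 5*acc_1 < 3*g - 25 and (acc_1 > 8 or acc_1 < 4)) -> ((4*acc_1 = g - 8 <-> 2*acc_1 >= -19) <-> acc_1 = -18))))
Before k := 3*k: ((3*acc < 3*g - 3 -> 2*g > -6) -> ((2*g >= -6 or g <= -6) and ((3*g < 20 and 5*acc < 3*g - 25 and (acc > 8 or acc < 4)) -> ((4*acc = g - 8 <-> 2*acc >= -19) <-> acc = -18)))) and ((not (3*acc < 3*g - 3 -> 2*g > -6)) -> (forall acc_1. ((3*g < 20 and 5*acc_1 < 3*g - 25 and (acc_1 > 8 or acc_1 < 4)) -> ((4*acc_1 = g - 8 <-> 2*acc_1 >= -19) <-> acc_1 = -18))))
Answer: WP = ((3*acc < 3*g - 3 -> 2*g > -6) -> ((2*g >= -6 or g <= -6) and ((3*g < 20 and 5*acc < 3*g - 25 and (acc > 8 or acc < 4)) -> ((4*acc = g - 8 <-> 2*acc >= -19) <-> acc = -18)))) and ((not (3*acc < 3*g - 3 -> 2*g > -6)) -> (forall acc_1. ((3*g < 20 and 5*acc_1 < 3*g - 25 and (acc_1 > 8 or acc_1 < 4)) -> ((4*acc_1 = g - 8 <-> 2*acc_1 >= -19) <-> acc_1 = -18))))


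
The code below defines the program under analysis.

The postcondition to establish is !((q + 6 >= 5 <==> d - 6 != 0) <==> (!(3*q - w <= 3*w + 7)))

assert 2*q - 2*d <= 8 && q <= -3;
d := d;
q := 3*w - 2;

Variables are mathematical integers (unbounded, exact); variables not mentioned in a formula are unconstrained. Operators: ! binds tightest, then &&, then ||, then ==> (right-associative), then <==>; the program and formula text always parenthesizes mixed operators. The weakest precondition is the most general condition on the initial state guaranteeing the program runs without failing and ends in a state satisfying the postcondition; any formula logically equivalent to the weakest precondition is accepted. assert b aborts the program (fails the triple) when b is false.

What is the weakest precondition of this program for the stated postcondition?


Working backward. After the program, the postcondition !((q + 6 >= 5 <==> d - 6 != 0) <==> (!(3*q - w <= 3*w + 7))) must hold; in canonical form it is !((q >= -1 <==> d != 6) <==> (!(3*q <= 4*w + 7))).
Before q := 3*w - 2: !((3*w >= 1 <==> d != 6) <==> (!(5*w <= 13)))
Before d := d: !((3*w >= 1 <==> d != 6) <==> (!(5*w <= 13)))
Before assert 2*q - 2*d <= 8 && q <= -3: 2*q <= 2*d + 8 && q <= -3 && (!((3*w >= 1 <==> d != 6) <==> (!(5*w <= 13))))
Answer: WP = 2*q <= 2*d + 8 && q <= -3 && (!((3*w >= 1 <==> d != 6) <==> (!(5*w <= 13))))


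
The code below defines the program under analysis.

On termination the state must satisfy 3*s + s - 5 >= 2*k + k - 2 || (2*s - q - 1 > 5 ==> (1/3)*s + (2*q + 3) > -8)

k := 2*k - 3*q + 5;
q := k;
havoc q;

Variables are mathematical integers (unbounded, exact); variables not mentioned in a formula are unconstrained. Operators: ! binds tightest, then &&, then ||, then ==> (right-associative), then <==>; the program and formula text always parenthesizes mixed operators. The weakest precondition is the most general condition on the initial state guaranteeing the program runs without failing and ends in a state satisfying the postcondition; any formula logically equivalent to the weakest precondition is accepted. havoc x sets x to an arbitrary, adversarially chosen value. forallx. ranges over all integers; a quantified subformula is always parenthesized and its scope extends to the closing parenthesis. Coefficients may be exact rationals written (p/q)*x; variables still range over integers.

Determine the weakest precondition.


Working backward. After the program, the postcondition 3*s + s - 5 >= 2*k + k - 2 || (2*s - q - 1 > 5 ==> (1/3)*s + (2*q + 3) > -8) must hold; in canonical form it is 4*s >= 3*k + 3 || (2*s > q + 6 ==> 2*q + (1/3)*s > -11).
Before havoc q: forall q_1. (4*s >= 3*k + 3 || (2*s > q_1 + 6 ==> 2*q_1 + (1/3)*s > -11))
Before q := k: forall q_1. (4*s >= 3*k + 3 || (2*s > q_1 + 6 ==> 2*q_1 + (1/3)*s > -11))
Before k := 2*k - 3*q + 5: forall q_1. (9*q + 4*s >= 6*k + 18 || (2*s > q_1 + 6 ==> 2*q_1 + (1/3)*s > -11))
Answer: WP = forall q_1. (9*q + 4*s >= 6*k + 18 || (2*s > q_1 + 6 ==> 2*q_1 + (1/3)*s > -11))


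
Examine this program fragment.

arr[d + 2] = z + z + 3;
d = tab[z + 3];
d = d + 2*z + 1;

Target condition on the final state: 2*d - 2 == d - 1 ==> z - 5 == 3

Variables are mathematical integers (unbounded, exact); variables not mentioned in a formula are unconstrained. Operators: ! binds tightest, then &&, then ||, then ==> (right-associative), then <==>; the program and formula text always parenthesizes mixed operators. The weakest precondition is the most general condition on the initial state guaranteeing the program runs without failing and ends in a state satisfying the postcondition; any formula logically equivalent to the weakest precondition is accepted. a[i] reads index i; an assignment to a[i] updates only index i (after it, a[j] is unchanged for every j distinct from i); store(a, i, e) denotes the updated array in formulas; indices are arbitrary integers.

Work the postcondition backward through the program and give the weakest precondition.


Working backward. After the program, the postcondition 2*d - 2 == d - 1 ==> z - 5 == 3 must hold; in canonical form it is d == 1 ==> z == 8.
Before d := d + 2*z + 1: d + 2*z == 0 ==> z == 8
Before d := tab[z + 3]: tab[z + 3] + 2*z == 0 ==> z == 8
Before arr[d + 2] := z + z + 3: tab[z + 3] + 2*z == 0 ==> z == 8
Answer: WP = tab[z + 3] + 2*z == 0 ==> z == 8


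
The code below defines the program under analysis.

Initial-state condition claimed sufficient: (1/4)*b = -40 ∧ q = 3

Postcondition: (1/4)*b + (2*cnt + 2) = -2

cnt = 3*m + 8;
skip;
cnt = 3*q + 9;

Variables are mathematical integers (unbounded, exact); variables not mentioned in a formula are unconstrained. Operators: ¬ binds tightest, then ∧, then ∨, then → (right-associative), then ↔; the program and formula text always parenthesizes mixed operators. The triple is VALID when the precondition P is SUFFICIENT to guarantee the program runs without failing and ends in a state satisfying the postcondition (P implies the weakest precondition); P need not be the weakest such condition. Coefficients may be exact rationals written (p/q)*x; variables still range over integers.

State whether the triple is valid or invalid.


Working backward. After the program, the postcondition (1/4)*b + (2*cnt + 2) = -2 must hold; in canonical form it is (1/4)*b + 2*cnt = -4.
Before cnt := 3*q + 9: (1/4)*b + 6*q = -22
Before skip: (1/4)*b + 6*q = -22
Before cnt := 3*m + 8: (1/4)*b + 6*q = -22
The weakest precondition is (1/4)*b + 6*q = -22.
Check whether (1/4)*b = -40 ∧ q = 3 implies it.
Every state satisfying the precondition satisfies the weakest precondition: the implication holds.
Answer: valid


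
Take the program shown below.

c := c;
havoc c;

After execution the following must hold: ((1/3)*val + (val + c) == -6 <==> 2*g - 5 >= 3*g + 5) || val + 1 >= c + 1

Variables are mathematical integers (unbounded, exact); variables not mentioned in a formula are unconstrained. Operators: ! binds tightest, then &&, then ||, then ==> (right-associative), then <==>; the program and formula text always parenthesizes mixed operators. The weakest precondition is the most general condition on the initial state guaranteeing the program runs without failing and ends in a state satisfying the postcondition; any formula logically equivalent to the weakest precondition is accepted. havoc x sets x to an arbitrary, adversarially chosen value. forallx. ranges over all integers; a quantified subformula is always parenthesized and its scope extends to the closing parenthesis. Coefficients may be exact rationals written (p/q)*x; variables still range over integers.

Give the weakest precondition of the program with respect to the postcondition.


Working backward. After the program, the postcondition ((1/3)*val + (val + c) == -6 <==> 2*g - 5 >= 3*g + 5) || val + 1 >= c + 1 must hold; in canonical form it is (c + (4/3)*val == -6 <==> g <= -10) || val >= c.
Before havoc c: forall c_1. ((c_1 + (4/3)*val == -6 <==> g <= -10) || val >= c_1)
Before c := c: forall c_1. ((c_1 + (4/3)*val == -6 <==> g <= -10) || val >= c_1)
Answer: WP = forall c_1. ((c_1 + (4/3)*val == -6 <==> g <= -10) || val >= c_1)


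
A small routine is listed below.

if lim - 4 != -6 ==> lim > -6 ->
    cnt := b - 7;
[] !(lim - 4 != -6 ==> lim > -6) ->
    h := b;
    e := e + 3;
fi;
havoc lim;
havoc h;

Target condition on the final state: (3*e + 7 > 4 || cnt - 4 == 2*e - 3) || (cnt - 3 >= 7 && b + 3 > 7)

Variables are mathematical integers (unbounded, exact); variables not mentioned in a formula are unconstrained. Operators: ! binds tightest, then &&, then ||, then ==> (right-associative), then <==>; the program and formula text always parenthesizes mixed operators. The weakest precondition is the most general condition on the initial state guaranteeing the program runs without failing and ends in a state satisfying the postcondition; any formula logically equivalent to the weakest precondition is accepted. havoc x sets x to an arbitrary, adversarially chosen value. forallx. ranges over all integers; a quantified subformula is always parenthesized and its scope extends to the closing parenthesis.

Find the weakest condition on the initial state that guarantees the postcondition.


Working backward. After the program, the postcondition (3*e + 7 > 4 || cnt - 4 == 2*e - 3) || (cnt - 3 >= 7 && b + 3 > 7) must hold; in canonical form it is 3*e > -3 || cnt == 2*e + 1 || (cnt >= 10 && b > 4).
Before havoc h: 3*e > -3 || cnt == 2*e + 1 || (cnt >= 10 && b > 4)
Before havoc lim: 3*e > -3 || cnt == 2*e + 1 || (cnt >= 10 && b > 4)
Then branch requires 3*e > -3 || b == 2*e + 8 || (b >= 17 && b > 4); else branch requires 3*e > -12 || cnt == 2*e + 7 || (cnt >= 10 && b > 4).
Before the if: ((lim != -2 ==> lim > -6) ==> (3*e > -3 || b == 2*e + 8 || (b >= 17 && b > 4))) && ((!(lim != -2 ==> lim > -6)) ==> (3*e > -12 || cnt == 2*e + 7 || (cnt >= 10 && b > 4)))
Answer: WP = ((lim != -2 ==> lim > -6) ==> (3*e > -3 || b == 2*e + 8 || (b >= 17 && b > 4))) && ((!(lim != -2 ==> lim > -6)) ==> (3*e > -12 || cnt == 2*e + 7 || (cnt >= 10 && b > 4)))


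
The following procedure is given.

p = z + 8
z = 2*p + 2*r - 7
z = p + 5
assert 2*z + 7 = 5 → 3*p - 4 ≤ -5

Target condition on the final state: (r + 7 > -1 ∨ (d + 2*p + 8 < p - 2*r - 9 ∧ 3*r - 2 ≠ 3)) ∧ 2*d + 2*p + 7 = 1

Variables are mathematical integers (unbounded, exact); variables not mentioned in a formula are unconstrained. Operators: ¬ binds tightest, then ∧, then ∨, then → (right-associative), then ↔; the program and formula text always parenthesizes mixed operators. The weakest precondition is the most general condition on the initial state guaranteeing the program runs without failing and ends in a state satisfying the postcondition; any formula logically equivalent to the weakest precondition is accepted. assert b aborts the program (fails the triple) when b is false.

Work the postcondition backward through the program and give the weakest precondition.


Working backward. After the program, the postcondition (r + 7 > -1 ∨ (d + 2*p + 8 < p - 2*r - 9 ∧ 3*r - 2 ≠ 3)) ∧ 2*d + 2*p + 7 = 1 must hold; in canonical form it is (r > -8 ∨ (d + p + 2*r < -17 ∧ 3*r ≠ 5)) ∧ 2*d + 2*p = -6.
Before assert 2*z + 7 = 5 → 3*p - 4 ≤ -5: (2*z = -2 → 3*p ≤ -1) ∧ (r > -8 ∨ (d + p + 2*r < -17 ∧ 3*r ≠ 5)) ∧ 2*d + 2*p = -6
Before z := p + 5: (2*p = -12 → 3*p ≤ -1) ∧ (r > -8 ∨ (d + p + 2*r < -17 ∧ 3*r ≠ 5)) ∧ 2*d + 2*p = -6
Before z := 2*p + 2*r - 7: (2*p = -12 → 3*p ≤ -1) ∧ (r > -8 ∨ (d + p + 2*r < -17 ∧ 3*r ≠ 5)) ∧ 2*d + 2*p = -6
Before p := z + 8: (2*z = -28 → 3*z ≤ -25) ∧ (r > -8 ∨ (d + 2*r + z < -25 ∧ 3*r ≠ 5)) ∧ 2*d + 2*z = -22
Answer: WP = (2*z = -28 → 3*z ≤ -25) ∧ (r > -8 ∨ (d + 2*r + z < -25 ∧ 3*r ≠ 5)) ∧ 2*d + 2*z = -22
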